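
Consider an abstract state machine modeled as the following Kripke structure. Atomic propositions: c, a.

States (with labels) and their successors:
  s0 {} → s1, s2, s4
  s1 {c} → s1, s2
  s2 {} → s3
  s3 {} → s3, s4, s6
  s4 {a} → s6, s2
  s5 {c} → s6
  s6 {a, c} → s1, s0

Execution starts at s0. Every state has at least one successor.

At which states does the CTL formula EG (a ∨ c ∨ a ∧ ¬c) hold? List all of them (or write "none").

{s1, s4, s5, s6}

States satisfying a ∨ c ∨ a ∧ ¬c: {s1, s4, s5, s6}.
States satisfying EG (a ∨ c ∨ a ∧ ¬c): {s1, s4, s5, s6}.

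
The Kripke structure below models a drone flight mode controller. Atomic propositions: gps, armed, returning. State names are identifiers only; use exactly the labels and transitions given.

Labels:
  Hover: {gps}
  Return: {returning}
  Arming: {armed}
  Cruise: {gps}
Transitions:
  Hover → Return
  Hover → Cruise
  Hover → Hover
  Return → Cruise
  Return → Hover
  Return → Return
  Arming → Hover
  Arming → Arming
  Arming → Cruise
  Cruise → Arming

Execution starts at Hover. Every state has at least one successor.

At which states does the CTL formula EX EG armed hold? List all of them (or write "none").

{Arming, Cruise}

States satisfying EG armed: {Arming}.
States satisfying EX EG armed: {Arming, Cruise}.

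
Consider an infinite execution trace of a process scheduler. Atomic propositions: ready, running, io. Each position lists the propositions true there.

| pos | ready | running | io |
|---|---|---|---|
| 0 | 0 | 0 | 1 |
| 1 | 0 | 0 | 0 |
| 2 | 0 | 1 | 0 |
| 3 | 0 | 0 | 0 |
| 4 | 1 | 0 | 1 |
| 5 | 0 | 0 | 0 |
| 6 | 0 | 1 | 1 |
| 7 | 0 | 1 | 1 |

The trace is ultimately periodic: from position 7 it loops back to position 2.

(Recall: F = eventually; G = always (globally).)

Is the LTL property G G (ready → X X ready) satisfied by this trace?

G (ready → X X ready) must hold at every position from 0 onward. It fails at position 0, so G G (ready → X X ready) is false.

Does not hold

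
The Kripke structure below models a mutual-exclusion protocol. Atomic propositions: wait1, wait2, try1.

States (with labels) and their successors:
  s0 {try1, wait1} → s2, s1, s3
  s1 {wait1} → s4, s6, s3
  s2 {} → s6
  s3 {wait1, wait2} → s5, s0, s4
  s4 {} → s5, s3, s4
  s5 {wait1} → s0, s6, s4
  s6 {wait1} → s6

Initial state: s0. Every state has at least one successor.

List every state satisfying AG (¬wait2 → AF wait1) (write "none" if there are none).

States satisfying ¬wait2 → AF wait1: {s0, s1, s2, s3, s5, s6}.
States satisfying AG (¬wait2 → AF wait1): {s2, s6}.

{s2, s6}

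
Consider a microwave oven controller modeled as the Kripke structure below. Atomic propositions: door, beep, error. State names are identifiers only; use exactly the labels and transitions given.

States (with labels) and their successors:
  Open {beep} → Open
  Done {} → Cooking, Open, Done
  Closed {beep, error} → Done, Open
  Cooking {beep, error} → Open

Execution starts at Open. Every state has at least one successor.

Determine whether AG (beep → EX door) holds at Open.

Violated

States satisfying beep → EX door: {Done}.
States satisfying AG (beep → EX door): ∅.
Open is reachable from Open and violates beep → EX door, so AG fails at Open.
Open ∉ Sat(AG (beep → EX door)).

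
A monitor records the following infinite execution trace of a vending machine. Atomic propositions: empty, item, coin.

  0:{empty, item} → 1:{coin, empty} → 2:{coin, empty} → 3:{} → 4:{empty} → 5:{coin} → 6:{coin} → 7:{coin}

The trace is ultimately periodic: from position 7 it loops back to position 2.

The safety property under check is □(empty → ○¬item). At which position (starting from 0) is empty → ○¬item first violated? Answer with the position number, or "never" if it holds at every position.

empty → ○¬item holds at every position 0..7, and those are all the positions the trace ever visits, so the invariant □(empty → ○¬item) is never violated.

never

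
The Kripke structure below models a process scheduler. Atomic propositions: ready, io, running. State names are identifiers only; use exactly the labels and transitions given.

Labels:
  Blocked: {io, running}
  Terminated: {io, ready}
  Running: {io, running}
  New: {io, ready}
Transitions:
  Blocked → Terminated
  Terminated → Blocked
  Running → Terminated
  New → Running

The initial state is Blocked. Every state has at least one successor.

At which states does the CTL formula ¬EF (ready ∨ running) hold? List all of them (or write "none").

none

States satisfying ready ∨ running: {Blocked, Terminated, Running, New}.
States satisfying EF (ready ∨ running): {Blocked, Terminated, Running, New}.
States satisfying ¬EF (ready ∨ running): ∅.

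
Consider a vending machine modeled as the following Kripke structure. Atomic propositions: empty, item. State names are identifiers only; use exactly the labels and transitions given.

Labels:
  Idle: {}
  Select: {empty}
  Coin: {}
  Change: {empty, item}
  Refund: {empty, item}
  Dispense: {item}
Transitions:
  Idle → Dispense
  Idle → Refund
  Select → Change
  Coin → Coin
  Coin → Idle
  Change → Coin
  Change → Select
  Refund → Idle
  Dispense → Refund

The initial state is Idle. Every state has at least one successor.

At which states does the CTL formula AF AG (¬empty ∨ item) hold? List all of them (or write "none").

{Idle, Coin, Refund, Dispense}

States satisfying AG (¬empty ∨ item): {Idle, Coin, Refund, Dispense}.
States satisfying AF AG (¬empty ∨ item): {Idle, Coin, Refund, Dispense}.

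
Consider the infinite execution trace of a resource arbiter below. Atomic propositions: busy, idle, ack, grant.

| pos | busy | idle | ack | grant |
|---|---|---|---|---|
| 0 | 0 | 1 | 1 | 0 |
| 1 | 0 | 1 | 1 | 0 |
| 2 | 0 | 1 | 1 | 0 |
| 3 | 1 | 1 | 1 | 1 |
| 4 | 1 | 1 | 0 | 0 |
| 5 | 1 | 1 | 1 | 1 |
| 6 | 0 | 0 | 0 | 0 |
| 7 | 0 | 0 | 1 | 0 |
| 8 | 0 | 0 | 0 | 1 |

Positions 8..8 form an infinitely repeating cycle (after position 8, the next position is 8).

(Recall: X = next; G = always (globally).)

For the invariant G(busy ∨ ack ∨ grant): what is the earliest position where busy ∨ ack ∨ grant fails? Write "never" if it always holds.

6

Check busy ∨ ack ∨ grant at each position in order: 0 ✓, 1 ✓, 2 ✓, 3 ✓, 4 ✓, 5 ✓.
At position 6 the labels are {}, so busy ∨ ack ∨ grant is false there. This is the first violation.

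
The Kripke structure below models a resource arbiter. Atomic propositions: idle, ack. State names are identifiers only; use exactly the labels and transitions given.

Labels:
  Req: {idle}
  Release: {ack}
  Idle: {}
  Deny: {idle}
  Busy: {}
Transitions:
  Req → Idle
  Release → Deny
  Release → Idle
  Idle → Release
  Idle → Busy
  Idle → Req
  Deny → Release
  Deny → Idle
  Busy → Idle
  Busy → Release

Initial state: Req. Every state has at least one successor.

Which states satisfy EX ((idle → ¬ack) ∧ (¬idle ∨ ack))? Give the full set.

States satisfying (idle → ¬ack) ∧ (¬idle ∨ ack): {Release, Idle, Busy}.
States satisfying EX ((idle → ¬ack) ∧ (¬idle ∨ ack)): {Req, Release, Idle, Deny, Busy}.

{Req, Release, Idle, Deny, Busy}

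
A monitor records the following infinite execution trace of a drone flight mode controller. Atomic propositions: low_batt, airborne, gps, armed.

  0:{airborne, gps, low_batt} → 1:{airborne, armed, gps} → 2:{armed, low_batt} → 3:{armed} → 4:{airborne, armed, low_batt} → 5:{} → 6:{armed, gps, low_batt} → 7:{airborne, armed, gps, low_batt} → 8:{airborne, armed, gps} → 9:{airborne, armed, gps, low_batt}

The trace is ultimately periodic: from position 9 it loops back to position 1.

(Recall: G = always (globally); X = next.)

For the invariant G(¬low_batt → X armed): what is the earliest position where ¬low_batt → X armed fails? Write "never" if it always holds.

¬low_batt → X armed holds at every position 0..9, and those are all the positions the trace ever visits, so the invariant G(¬low_batt → X armed) is never violated.

never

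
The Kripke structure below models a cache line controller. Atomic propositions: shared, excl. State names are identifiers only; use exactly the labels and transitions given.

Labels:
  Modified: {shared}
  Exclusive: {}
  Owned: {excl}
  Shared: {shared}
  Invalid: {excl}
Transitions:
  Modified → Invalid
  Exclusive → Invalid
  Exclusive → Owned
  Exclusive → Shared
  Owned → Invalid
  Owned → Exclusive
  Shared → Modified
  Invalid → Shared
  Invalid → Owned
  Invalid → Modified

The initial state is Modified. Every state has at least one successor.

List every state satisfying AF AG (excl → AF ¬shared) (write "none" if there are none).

{Modified, Exclusive, Owned, Shared, Invalid}

States satisfying AG (excl → AF ¬shared): {Modified, Exclusive, Owned, Shared, Invalid}.
States satisfying AF AG (excl → AF ¬shared): {Modified, Exclusive, Owned, Shared, Invalid}.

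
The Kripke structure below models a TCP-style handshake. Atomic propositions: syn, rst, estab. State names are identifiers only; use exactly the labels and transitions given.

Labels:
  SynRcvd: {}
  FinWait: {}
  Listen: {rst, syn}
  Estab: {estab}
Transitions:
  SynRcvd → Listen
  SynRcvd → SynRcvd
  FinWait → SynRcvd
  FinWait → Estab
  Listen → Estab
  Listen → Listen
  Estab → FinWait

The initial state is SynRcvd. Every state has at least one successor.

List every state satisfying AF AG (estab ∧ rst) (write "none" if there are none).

States satisfying AG (estab ∧ rst): ∅.
States satisfying AF AG (estab ∧ rst): ∅.

none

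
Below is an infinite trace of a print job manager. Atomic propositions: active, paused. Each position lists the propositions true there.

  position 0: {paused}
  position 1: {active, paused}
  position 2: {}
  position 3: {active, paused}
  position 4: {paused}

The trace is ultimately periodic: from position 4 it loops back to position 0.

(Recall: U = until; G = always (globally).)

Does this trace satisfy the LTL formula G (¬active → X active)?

¬active → X active must hold at every position from 0 onward. It fails at position 4, so G (¬active → X active) is false.
Positions where ¬active holds: 0, 2, 4.
Check X active at each: 0→ok, 2→ok, 4→fails.

Violated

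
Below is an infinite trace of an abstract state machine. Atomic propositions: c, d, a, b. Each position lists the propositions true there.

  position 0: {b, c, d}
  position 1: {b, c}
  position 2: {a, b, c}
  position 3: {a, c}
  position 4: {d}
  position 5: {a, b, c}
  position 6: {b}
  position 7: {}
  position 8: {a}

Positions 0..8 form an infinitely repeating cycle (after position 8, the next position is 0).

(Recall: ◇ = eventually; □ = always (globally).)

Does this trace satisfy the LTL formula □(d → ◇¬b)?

d → ◇¬b holds at every position 0..8, and those are all positions ever visited, so □(d → ◇¬b) holds.
Positions where d holds: 0, 4.
Check ◇¬b at each: 0→ok, 4→ok.

Satisfied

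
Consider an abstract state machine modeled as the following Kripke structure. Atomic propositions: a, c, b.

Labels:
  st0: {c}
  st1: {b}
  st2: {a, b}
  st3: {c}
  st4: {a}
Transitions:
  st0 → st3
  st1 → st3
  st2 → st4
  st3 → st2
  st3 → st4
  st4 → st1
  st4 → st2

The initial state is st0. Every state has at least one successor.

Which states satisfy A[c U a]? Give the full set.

{st0, st2, st3, st4}

States satisfying c: {st0, st3}.
States satisfying a: {st2, st4}.
States satisfying A[c U a]: {st0, st2, st3, st4}.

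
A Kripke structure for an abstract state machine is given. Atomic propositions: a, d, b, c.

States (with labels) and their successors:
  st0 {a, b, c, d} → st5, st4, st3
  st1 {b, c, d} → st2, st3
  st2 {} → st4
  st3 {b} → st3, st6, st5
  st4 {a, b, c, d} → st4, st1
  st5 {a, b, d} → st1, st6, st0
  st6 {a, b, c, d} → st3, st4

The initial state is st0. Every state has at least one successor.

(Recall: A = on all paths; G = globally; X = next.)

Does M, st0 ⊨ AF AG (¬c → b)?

States satisfying AG (¬c → b): ∅.
States satisfying AF AG (¬c → b): ∅.
There is a path from st0 along which AG (¬c → b) never holds.
st0 ∉ Sat(AF AG (¬c → b)).

Violated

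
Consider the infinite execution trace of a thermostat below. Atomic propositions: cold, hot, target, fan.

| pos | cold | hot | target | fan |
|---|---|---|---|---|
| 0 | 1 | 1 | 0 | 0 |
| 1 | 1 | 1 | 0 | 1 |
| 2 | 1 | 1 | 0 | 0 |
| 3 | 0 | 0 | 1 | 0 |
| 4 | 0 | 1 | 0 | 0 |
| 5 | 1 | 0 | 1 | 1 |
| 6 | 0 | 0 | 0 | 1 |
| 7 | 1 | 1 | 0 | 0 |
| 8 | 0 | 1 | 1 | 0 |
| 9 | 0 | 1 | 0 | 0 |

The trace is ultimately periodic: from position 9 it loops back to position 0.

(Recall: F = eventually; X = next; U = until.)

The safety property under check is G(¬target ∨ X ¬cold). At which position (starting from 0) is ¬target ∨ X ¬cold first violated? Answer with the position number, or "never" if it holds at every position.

¬target ∨ X ¬cold holds at every position 0..9, and those are all the positions the trace ever visits, so the invariant G(¬target ∨ X ¬cold) is never violated.

never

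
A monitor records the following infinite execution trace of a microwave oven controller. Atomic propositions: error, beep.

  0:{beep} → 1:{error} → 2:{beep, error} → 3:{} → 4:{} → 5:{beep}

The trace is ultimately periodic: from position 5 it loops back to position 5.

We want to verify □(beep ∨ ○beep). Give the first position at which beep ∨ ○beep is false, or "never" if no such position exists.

Check beep ∨ ○beep at each position in order: 0 ✓, 1 ✓, 2 ✓.
At position 3 the labels are {} and the next position 4 has {}, so beep ∨ ○beep is false there. This is the first violation.

3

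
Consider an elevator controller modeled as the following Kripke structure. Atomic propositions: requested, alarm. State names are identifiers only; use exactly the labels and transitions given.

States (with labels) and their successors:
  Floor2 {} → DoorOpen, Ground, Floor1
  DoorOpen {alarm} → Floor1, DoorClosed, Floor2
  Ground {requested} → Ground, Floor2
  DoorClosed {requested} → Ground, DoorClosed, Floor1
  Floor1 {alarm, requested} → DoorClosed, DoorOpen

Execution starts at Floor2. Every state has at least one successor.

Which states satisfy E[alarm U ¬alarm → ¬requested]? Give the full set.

States satisfying alarm: {DoorOpen, Floor1}.
States satisfying ¬alarm → ¬requested: {Floor2, DoorOpen, Floor1}.
States satisfying E[alarm U ¬alarm → ¬requested]: {Floor2, DoorOpen, Floor1}.

{Floor2, DoorOpen, Floor1}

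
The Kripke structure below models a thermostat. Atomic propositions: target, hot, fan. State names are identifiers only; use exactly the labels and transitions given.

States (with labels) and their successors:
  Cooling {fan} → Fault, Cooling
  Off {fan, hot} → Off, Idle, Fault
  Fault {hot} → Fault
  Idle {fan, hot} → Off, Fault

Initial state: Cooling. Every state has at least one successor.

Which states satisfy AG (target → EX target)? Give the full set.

States satisfying target → EX target: {Cooling, Off, Fault, Idle}.
States satisfying AG (target → EX target): {Cooling, Off, Fault, Idle}.

{Cooling, Off, Fault, Idle}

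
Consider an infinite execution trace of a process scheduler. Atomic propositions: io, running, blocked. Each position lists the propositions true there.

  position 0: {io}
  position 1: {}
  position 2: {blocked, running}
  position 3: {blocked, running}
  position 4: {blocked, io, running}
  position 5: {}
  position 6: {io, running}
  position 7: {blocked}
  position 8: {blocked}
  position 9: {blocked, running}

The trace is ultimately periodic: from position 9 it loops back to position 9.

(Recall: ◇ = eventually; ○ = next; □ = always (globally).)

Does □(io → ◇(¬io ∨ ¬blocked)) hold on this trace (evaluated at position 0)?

Yes

io → ◇(¬io ∨ ¬blocked) holds at every position 0..9, and those are all positions ever visited, so □(io → ◇(¬io ∨ ¬blocked)) holds.
Positions where io holds: 0, 4, 6.
Check ◇(¬io ∨ ¬blocked) at each: 0→ok, 4→ok, 6→ok.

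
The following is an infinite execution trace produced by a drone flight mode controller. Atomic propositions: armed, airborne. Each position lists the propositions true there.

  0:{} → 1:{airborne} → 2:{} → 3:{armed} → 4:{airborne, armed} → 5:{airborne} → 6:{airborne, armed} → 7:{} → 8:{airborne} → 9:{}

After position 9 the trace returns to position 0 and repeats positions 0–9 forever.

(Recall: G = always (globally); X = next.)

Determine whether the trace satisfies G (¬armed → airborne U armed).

¬armed → airborne U armed must hold at every position from 0 onward. It fails at position 0, so G (¬armed → airborne U armed) is false.
Positions where ¬armed holds: 0, 1, 2, 5, 7, 8, 9.
Check airborne U armed at each: 0→fails, 1→fails, 2→fails, 5→ok, 7→fails, 8→fails, 9→fails.

No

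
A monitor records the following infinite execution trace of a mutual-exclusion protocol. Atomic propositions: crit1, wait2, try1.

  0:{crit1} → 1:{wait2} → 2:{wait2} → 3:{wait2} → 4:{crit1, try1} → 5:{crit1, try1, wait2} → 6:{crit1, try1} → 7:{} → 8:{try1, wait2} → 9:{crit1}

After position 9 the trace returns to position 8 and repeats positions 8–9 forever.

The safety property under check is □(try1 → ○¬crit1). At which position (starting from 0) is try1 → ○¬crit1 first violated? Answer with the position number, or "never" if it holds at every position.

4

Check try1 → ○¬crit1 at each position in order: 0 ✓, 1 ✓, 2 ✓, 3 ✓.
At position 4 the labels are {crit1, try1} and the next position 5 has {crit1, try1, wait2}, so try1 → ○¬crit1 is false there. This is the first violation.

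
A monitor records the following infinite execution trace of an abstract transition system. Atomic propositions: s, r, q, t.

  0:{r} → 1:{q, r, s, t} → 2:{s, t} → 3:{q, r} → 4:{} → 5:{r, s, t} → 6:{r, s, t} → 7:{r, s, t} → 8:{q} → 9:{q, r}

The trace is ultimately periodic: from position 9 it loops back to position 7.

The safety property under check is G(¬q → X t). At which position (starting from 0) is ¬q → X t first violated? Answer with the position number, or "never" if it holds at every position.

Check ¬q → X t at each position in order: 0 ✓, 1 ✓.
At position 2 the labels are {s, t} and the next position 3 has {q, r}, so ¬q → X t is false there. This is the first violation.

2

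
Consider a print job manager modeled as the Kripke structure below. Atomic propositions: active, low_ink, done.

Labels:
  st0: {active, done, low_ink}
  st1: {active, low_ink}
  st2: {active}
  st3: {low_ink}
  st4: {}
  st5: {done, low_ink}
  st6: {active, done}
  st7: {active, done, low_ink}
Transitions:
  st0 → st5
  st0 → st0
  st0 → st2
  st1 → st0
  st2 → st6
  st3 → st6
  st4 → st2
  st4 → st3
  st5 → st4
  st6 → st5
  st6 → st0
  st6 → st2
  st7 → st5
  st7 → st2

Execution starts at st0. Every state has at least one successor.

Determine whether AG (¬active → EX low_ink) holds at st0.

States satisfying ¬active → EX low_ink: {st0, st1, st2, st4, st6, st7}.
States satisfying AG (¬active → EX low_ink): ∅.
st3 is reachable from st0 and violates ¬active → EX low_ink, so AG fails at st0.
st0 ∉ Sat(AG (¬active → EX low_ink)).

Does not hold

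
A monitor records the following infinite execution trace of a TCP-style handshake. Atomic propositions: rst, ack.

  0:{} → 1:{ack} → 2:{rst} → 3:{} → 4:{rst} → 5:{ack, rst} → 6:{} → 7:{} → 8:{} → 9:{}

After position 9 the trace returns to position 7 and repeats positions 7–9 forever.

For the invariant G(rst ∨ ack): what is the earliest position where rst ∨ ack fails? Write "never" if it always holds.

At position 0 the labels are {}, so rst ∨ ack is false there. This is the first violation.

0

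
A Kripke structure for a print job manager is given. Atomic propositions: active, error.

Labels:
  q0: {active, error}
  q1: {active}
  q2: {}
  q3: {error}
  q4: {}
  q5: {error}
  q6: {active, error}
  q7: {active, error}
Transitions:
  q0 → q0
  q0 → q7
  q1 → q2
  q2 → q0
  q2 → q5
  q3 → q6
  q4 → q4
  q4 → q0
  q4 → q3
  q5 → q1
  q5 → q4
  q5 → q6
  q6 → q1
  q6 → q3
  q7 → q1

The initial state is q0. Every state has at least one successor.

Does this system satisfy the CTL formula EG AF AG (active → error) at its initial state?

No

States satisfying AF AG (active → error): ∅.
States satisfying EG AF AG (active → error): ∅.
No suitable path/successor from q0 witnesses the formula.
q0 ∉ Sat(EG AF AG (active → error)).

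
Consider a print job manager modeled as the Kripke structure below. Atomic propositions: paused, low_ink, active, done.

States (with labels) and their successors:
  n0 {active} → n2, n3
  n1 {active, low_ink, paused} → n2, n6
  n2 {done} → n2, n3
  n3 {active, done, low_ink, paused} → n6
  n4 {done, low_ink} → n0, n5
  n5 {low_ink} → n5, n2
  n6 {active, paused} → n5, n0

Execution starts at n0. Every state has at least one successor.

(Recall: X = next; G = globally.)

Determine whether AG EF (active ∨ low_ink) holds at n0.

States satisfying EF (active ∨ low_ink): {n0, n1, n2, n3, n4, n5, n6}.
States satisfying AG EF (active ∨ low_ink): {n0, n1, n2, n3, n4, n5, n6}.
Every state reachable from n0 satisfies EF (active ∨ low_ink).
n0 ∈ Sat(AG EF (active ∨ low_ink)).

Holds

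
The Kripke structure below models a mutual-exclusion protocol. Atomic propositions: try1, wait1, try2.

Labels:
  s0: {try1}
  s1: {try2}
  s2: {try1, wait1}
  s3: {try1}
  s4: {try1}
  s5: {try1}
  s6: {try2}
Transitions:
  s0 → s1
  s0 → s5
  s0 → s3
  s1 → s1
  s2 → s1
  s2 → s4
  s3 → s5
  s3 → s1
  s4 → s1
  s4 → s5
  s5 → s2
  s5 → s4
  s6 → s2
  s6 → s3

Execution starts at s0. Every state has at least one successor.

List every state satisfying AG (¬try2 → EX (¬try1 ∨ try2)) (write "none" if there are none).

{s1}

States satisfying ¬try2 → EX (¬try1 ∨ try2): {s0, s1, s2, s3, s4, s6}.
States satisfying AG (¬try2 → EX (¬try1 ∨ try2)): {s1}.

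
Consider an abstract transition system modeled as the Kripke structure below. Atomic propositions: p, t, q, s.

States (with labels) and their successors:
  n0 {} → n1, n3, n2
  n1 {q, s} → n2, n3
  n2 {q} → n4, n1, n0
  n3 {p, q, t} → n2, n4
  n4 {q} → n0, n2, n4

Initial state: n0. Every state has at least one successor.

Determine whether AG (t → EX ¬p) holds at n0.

Satisfied

States satisfying t → EX ¬p: {n0, n1, n2, n3, n4}.
States satisfying AG (t → EX ¬p): {n0, n1, n2, n3, n4}.
Every state reachable from n0 satisfies t → EX ¬p.
n0 ∈ Sat(AG (t → EX ¬p)).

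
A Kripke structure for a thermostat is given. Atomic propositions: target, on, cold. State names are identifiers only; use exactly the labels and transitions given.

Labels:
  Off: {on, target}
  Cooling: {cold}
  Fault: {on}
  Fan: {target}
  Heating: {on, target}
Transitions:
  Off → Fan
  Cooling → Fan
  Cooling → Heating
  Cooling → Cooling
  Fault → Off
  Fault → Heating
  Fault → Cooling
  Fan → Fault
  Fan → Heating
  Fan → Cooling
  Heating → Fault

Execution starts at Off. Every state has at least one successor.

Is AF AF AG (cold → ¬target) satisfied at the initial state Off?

Yes

States satisfying AF AG (cold → ¬target): {Off, Cooling, Fault, Fan, Heating}.
States satisfying AF AF AG (cold → ¬target): {Off, Cooling, Fault, Fan, Heating}.
Off ∈ Sat(AF AF AG (cold → ¬target)).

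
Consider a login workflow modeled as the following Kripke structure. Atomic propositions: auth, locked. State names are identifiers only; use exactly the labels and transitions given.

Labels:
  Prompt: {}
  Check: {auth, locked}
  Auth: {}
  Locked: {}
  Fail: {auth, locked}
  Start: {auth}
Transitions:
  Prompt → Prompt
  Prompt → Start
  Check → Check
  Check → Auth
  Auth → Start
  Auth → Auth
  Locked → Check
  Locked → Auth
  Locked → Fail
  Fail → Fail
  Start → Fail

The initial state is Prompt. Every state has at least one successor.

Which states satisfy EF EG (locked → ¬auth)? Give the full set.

{Prompt, Check, Auth, Locked}

States satisfying EG (locked → ¬auth): {Prompt, Auth, Locked}.
States satisfying EF EG (locked → ¬auth): {Prompt, Check, Auth, Locked}.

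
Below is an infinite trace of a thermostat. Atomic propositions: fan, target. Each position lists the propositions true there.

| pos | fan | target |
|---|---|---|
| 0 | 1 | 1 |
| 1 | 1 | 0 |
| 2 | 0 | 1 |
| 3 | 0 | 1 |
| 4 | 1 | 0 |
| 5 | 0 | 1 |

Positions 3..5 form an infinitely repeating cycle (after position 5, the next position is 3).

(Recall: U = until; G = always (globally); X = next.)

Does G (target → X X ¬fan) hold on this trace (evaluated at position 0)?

No

target → X X ¬fan must hold at every position from 0 onward. It fails at position 2, so G (target → X X ¬fan) is false.
Positions where target holds: 0, 2, 3, 5.
Check X X ¬fan at each: 0→ok, 2→fails, 3→ok, 5→fails.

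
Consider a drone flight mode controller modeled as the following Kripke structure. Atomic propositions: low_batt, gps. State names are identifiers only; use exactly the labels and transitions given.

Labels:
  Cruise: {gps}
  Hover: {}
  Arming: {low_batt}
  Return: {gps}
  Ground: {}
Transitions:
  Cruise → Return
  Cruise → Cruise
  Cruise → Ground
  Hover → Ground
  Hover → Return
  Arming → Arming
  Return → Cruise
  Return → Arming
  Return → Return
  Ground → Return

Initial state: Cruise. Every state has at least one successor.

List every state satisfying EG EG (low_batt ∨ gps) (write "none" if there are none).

{Cruise, Arming, Return}

States satisfying EG (low_batt ∨ gps): {Cruise, Arming, Return}.
States satisfying EG EG (low_batt ∨ gps): {Cruise, Arming, Return}.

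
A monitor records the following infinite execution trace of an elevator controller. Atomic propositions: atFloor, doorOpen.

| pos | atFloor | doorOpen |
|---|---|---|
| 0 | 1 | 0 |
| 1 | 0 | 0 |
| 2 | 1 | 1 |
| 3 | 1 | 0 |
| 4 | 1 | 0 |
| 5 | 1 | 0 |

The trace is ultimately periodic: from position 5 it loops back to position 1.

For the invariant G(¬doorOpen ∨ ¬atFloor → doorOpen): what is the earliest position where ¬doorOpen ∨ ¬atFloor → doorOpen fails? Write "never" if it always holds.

At position 0 the labels are {atFloor}, so ¬doorOpen ∨ ¬atFloor → doorOpen is false there. This is the first violation.

0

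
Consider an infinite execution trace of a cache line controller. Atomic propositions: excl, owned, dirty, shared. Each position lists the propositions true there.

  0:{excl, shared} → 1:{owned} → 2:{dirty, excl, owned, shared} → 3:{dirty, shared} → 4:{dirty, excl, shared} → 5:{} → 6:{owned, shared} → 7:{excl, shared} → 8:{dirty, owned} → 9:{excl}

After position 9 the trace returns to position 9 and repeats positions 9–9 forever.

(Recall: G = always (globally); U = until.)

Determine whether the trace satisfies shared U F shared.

Satisfied

Walking from position 0: F shared first holds at position 0, and shared holds at every earlier position along the way, so shared U F shared holds.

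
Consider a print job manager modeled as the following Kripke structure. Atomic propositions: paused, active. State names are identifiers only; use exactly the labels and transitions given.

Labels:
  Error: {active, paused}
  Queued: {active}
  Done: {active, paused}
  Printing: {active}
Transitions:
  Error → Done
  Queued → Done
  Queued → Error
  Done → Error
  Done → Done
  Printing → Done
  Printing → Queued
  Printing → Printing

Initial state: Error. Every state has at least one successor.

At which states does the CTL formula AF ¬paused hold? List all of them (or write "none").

States satisfying ¬paused: {Queued, Printing}.
States satisfying AF ¬paused: {Queued, Printing}.

{Queued, Printing}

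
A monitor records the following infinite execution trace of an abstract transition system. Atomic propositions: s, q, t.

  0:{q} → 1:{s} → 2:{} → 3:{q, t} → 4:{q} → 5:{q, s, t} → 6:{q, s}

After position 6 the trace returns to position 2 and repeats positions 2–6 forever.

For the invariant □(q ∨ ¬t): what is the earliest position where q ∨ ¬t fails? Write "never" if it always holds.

never

q ∨ ¬t holds at every position 0..6, and those are all the positions the trace ever visits, so the invariant □(q ∨ ¬t) is never violated.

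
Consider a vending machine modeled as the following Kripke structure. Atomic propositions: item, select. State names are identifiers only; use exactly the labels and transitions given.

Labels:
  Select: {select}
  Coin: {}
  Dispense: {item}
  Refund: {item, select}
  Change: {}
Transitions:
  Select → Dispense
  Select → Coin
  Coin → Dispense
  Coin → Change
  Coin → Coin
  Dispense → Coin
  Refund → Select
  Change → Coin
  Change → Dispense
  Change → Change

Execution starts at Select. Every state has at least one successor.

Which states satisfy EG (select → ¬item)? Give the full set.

{Select, Coin, Dispense, Change}

States satisfying select → ¬item: {Select, Coin, Dispense, Change}.
States satisfying EG (select → ¬item): {Select, Coin, Dispense, Change}.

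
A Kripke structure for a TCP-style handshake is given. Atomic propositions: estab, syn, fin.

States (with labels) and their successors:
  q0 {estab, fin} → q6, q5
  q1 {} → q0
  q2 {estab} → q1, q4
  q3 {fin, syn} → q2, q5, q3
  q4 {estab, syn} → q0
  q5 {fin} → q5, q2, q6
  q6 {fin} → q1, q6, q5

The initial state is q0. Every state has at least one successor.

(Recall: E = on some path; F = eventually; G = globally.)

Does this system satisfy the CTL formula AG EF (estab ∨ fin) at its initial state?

States satisfying EF (estab ∨ fin): {q0, q1, q2, q3, q4, q5, q6}.
States satisfying AG EF (estab ∨ fin): {q0, q1, q2, q3, q4, q5, q6}.
Every state reachable from q0 satisfies EF (estab ∨ fin).
q0 ∈ Sat(AG EF (estab ∨ fin)).

Holds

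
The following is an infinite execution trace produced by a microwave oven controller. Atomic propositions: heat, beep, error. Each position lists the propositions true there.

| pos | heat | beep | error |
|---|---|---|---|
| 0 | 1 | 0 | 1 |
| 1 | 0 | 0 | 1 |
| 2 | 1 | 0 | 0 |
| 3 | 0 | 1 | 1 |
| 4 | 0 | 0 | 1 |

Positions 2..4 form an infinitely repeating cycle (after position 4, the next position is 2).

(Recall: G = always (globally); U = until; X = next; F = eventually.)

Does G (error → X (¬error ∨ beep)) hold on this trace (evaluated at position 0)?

error → X (¬error ∨ beep) must hold at every position from 0 onward. It fails at position 0, so G (error → X (¬error ∨ beep)) is false.
Positions where error holds: 0, 1, 3, 4.
Check X (¬error ∨ beep) at each: 0→fails, 1→ok, 3→fails, 4→ok.

Violated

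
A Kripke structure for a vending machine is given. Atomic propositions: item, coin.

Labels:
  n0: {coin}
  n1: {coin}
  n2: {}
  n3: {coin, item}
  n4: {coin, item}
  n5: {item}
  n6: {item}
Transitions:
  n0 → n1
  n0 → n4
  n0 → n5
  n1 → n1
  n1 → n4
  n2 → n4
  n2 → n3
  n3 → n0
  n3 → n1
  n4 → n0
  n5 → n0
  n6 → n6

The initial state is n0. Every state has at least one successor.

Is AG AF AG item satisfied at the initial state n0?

States satisfying AF AG item: {n6}.
States satisfying AG AF AG item: {n6}.
n0 is reachable from n0 and violates AF AG item, so AG fails at n0.
n0 ∉ Sat(AG AF AG item).

No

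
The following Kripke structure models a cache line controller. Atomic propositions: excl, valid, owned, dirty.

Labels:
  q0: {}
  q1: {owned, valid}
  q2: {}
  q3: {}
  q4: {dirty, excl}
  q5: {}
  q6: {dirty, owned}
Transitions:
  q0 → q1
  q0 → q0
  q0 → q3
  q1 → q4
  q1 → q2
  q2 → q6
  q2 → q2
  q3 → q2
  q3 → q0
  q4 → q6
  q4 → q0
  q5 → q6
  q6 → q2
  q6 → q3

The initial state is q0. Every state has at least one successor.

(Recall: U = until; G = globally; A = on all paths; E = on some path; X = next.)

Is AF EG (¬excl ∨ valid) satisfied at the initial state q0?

Yes

States satisfying EG (¬excl ∨ valid): {q0, q1, q2, q3, q5, q6}.
States satisfying AF EG (¬excl ∨ valid): {q0, q1, q2, q3, q4, q5, q6}.
q0 ∈ Sat(AF EG (¬excl ∨ valid)).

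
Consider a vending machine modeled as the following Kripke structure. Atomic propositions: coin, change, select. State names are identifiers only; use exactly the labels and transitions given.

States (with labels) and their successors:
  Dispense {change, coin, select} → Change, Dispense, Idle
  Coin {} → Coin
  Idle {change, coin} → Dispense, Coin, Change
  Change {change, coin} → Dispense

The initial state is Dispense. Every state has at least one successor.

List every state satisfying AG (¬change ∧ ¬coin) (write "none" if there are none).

{Coin}

States satisfying ¬change ∧ ¬coin: {Coin}.
States satisfying AG (¬change ∧ ¬coin): {Coin}.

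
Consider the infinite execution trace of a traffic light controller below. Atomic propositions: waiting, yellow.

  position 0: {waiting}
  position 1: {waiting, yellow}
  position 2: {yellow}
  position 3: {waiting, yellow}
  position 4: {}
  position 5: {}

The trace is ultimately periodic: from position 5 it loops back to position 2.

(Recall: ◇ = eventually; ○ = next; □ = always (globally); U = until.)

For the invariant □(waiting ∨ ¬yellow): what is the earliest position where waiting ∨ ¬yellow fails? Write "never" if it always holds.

Check waiting ∨ ¬yellow at each position in order: 0 ✓, 1 ✓.
At position 2 the labels are {yellow}, so waiting ∨ ¬yellow is false there. This is the first violation.

2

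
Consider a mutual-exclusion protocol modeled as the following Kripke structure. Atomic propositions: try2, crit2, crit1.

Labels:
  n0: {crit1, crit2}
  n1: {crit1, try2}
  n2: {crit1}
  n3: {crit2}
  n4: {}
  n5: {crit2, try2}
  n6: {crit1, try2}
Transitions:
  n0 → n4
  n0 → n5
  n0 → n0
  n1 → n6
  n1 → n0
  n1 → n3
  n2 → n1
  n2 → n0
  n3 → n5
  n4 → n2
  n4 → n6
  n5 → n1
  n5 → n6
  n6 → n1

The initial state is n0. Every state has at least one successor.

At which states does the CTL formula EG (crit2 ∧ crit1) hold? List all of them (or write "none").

States satisfying crit2 ∧ crit1: {n0}.
States satisfying EG (crit2 ∧ crit1): {n0}.

{n0}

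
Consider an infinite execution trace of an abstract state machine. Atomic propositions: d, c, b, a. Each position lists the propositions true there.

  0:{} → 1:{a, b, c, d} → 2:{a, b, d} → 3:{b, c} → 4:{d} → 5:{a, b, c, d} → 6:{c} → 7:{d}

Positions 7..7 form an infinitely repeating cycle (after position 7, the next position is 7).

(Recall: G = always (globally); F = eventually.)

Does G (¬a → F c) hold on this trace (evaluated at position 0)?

¬a → F c must hold at every position from 0 onward. It fails at position 7, so G (¬a → F c) is false.
Positions where ¬a holds: 0, 3, 4, 6, 7.
Check F c at each: 0→ok, 3→ok, 4→ok, 6→ok, 7→fails.

Does not hold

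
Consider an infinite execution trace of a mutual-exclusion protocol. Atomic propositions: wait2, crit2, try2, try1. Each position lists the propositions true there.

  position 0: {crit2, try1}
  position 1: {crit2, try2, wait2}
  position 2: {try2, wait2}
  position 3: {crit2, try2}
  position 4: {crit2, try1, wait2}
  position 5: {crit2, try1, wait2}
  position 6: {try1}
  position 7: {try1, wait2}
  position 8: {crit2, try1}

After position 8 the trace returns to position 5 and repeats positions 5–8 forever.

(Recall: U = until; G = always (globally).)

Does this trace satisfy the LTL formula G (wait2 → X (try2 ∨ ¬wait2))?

No

wait2 → X (try2 ∨ ¬wait2) must hold at every position from 0 onward. It fails at position 4, so G (wait2 → X (try2 ∨ ¬wait2)) is false.
Positions where wait2 holds: 1, 2, 4, 5, 7.
Check X (try2 ∨ ¬wait2) at each: 1→ok, 2→ok, 4→fails, 5→ok, 7→ok.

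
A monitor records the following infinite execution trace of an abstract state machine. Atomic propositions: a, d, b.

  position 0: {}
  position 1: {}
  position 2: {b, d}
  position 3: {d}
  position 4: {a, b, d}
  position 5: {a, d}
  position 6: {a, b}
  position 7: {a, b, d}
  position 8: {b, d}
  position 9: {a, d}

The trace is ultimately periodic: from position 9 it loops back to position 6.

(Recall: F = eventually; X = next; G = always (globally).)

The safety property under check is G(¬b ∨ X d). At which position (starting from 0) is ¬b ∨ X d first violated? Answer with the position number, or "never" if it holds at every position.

¬b ∨ X d holds at every position 0..9, and those are all the positions the trace ever visits, so the invariant G(¬b ∨ X d) is never violated.

never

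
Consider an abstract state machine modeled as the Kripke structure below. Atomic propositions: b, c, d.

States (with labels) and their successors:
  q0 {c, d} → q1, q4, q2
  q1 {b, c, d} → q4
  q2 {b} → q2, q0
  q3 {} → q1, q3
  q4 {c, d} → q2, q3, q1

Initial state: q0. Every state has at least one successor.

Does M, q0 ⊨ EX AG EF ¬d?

Yes

States satisfying AG EF ¬d: {q0, q1, q2, q3, q4}.
States satisfying EX AG EF ¬d: {q0, q1, q2, q3, q4}.
q0 ∈ Sat(EX AG EF ¬d).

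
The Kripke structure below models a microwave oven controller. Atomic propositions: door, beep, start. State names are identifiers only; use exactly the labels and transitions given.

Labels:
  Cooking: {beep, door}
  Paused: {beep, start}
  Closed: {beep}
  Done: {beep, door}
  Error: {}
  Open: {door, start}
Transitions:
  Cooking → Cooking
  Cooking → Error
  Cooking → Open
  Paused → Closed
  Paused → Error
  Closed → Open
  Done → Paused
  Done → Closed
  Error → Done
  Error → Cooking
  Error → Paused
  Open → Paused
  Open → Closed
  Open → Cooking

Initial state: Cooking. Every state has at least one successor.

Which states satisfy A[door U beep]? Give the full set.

States satisfying door: {Cooking, Done, Open}.
States satisfying beep: {Cooking, Paused, Closed, Done}.
States satisfying A[door U beep]: {Cooking, Paused, Closed, Done, Open}.

{Cooking, Paused, Closed, Done, Open}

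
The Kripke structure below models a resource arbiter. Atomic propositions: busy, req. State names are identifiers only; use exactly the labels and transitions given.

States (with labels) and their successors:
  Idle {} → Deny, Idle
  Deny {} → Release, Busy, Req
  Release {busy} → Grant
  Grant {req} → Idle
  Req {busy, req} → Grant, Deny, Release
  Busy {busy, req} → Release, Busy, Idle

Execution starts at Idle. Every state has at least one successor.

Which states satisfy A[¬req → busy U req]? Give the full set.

{Release, Grant, Req, Busy}

States satisfying ¬req → busy: {Release, Grant, Req, Busy}.
States satisfying req: {Grant, Req, Busy}.
States satisfying A[¬req → busy U req]: {Release, Grant, Req, Busy}.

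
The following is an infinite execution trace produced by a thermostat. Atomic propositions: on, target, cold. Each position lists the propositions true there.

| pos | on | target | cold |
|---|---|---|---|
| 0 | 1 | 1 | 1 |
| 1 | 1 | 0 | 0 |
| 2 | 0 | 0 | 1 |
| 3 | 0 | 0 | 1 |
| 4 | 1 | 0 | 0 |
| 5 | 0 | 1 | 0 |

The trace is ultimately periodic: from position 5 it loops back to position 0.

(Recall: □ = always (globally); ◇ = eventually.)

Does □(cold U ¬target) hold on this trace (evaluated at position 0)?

cold U ¬target must hold at every position from 0 onward. It fails at position 5, so □(cold U ¬target) is false.

No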